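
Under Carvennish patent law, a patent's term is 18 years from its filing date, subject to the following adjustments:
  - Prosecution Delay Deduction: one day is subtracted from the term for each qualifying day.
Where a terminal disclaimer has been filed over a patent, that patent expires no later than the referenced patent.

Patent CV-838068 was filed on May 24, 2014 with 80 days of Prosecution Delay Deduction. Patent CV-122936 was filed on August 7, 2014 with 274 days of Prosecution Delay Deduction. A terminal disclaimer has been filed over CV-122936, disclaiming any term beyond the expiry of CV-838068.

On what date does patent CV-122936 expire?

November 7, 2031

Natural term of CV-122936:
  Base: filing + 18 years → 7 August 2032.
  Prosecution Delay Deduction: −274 days → 7 November 2031.
Expiry of referenced patent CV-838068:
  Base: filing + 18 years → 24 May 2032.
  Prosecution Delay Deduction: −80 days → 5 March 2032.
Terminal disclaimer: CV-122936 expires on the earlier of 7 November 2031 and 5 March 2032.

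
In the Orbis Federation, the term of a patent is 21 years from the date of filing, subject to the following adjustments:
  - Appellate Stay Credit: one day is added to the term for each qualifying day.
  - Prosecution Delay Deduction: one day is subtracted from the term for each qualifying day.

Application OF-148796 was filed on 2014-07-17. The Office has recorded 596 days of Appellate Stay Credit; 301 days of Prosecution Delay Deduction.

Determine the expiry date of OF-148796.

Base term: filing date + 21 years → 17 July 2035.
Appellate Stay Credit: +596 days → 4 March 2037.
Prosecution Delay Deduction: −301 days → 7 May 2036.

May 7, 2036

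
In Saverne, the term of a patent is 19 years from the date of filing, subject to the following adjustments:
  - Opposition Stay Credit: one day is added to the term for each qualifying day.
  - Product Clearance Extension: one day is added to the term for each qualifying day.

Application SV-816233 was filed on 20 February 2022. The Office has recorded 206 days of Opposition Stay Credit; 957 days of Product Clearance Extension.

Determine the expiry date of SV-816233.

2044-04-28

Base term: filing date + 19 years → 20 February 2041.
Opposition Stay Credit: +206 days → 14 September 2041.
Product Clearance Extension: +957 days → 28 April 2044.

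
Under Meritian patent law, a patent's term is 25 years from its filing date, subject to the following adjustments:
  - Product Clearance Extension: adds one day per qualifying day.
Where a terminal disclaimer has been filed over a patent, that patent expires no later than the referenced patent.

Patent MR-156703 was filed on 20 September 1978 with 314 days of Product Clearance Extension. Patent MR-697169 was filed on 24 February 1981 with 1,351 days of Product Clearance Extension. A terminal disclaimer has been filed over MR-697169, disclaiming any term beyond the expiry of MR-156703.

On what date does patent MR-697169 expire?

July 30, 2004

Natural term of MR-697169:
  Base: filing + 25 years → 24 February 2006.
  Product Clearance Extension: +1351 days → 6 November 2009.
Expiry of referenced patent MR-156703:
  Base: filing + 25 years → 20 September 2003.
  Product Clearance Extension: +314 days → 30 July 2004.
Terminal disclaimer: MR-697169 expires on the earlier of 6 November 2009 and 30 July 2004.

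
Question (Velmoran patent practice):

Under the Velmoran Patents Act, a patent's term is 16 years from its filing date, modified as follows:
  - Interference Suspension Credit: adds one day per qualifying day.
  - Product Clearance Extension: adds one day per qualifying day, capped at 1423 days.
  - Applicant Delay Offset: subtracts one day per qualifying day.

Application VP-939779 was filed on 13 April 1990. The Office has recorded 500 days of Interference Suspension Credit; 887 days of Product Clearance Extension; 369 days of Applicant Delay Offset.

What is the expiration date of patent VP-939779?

2009-01-25

Base term: filing date + 16 years → 13 April 2006.
Interference Suspension Credit: +500 days → 26 August 2007.
Product Clearance Extension: 887 days (within the 1423-day cap) → +887 days → 29 January 2010.
Applicant Delay Offset: −369 days → 25 January 2009.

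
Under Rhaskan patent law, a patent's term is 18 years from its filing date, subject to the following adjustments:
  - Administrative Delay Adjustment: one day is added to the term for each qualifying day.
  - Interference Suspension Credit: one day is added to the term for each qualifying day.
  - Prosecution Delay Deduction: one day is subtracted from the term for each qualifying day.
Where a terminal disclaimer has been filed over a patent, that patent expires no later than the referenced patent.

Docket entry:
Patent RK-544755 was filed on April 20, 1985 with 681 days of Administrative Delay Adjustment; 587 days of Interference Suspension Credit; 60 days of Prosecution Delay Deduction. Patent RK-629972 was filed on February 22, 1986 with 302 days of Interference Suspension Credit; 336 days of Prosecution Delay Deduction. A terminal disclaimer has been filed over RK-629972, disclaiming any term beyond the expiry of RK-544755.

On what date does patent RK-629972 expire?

Natural term of RK-629972:
  Base: filing + 18 years → 22 February 2004.
  Interference Suspension Credit: +302 days → 20 December 2004.
  Prosecution Delay Deduction: −336 days → 19 January 2004.
Expiry of referenced patent RK-544755:
  Base: filing + 18 years → 20 April 2003.
  Administrative Delay Adjustment: +681 days → 1 March 2005.
  Interference Suspension Credit: +587 days → 9 October 2006.
  Prosecution Delay Deduction: −60 days → 10 August 2006.
Terminal disclaimer: RK-629972 expires on the earlier of 19 January 2004 and 10 August 2006.

2004-01-19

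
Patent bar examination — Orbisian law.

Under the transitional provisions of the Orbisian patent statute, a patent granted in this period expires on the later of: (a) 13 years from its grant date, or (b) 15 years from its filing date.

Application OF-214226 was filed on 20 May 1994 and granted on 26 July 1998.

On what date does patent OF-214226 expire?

2011-07-26

(a) grant + 13 years → 26 July 2011.
(b) filing + 15 years → 20 May 2009.
Later of the two: 26 July 2011.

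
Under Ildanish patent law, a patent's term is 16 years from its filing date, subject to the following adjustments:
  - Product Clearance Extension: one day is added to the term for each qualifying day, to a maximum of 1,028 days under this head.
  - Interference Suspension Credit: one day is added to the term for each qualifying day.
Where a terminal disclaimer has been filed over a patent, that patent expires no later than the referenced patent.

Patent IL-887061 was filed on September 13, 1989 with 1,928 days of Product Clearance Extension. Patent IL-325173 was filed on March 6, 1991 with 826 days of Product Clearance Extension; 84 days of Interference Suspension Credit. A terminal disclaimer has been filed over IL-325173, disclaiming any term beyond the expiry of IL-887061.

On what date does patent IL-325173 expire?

Natural term of IL-325173:
  Base: filing + 16 years → 6 March 2007.
  Product Clearance Extension: 826 days (within the 1028-day cap) → +826 days → 9 June 2009.
  Interference Suspension Credit: +84 days → 1 September 2009.
Expiry of referenced patent IL-887061:
  Base: filing + 16 years → 13 September 2005.
  Product Clearance Extension: 1928 days claimed exceeds the 1028-day cap, so +1028 days → 7 July 2008.
Terminal disclaimer: IL-325173 expires on the earlier of 1 September 2009 and 7 July 2008.

July 7, 2008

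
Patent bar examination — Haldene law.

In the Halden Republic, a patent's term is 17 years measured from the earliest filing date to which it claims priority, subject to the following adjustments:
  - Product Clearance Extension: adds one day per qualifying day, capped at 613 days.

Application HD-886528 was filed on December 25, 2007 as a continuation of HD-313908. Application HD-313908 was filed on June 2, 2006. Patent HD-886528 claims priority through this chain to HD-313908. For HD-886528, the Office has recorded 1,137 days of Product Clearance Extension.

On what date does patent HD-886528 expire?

February 4, 2025

Earliest priority filing: 2 June 2006.
Base term: 2 June 2006 + 17 years → 2 June 2023.
Product Clearance Extension: 1137 days claimed exceeds the 613-day cap, so +613 days → 4 February 2025.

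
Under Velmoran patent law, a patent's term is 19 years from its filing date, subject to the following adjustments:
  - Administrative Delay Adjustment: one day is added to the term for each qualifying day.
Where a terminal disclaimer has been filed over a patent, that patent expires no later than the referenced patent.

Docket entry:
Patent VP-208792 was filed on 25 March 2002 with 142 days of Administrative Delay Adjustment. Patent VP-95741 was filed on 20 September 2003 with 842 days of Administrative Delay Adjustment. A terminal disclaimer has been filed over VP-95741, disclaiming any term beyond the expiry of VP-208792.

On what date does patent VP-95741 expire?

August 14, 2021

Natural term of VP-95741:
  Base: filing + 19 years → 20 September 2022.
  Administrative Delay Adjustment: +842 days → 9 January 2025.
Expiry of referenced patent VP-208792:
  Base: filing + 19 years → 25 March 2021.
  Administrative Delay Adjustment: +142 days → 14 August 2021.
Terminal disclaimer: VP-95741 expires on the earlier of 9 January 2025 and 14 August 2021.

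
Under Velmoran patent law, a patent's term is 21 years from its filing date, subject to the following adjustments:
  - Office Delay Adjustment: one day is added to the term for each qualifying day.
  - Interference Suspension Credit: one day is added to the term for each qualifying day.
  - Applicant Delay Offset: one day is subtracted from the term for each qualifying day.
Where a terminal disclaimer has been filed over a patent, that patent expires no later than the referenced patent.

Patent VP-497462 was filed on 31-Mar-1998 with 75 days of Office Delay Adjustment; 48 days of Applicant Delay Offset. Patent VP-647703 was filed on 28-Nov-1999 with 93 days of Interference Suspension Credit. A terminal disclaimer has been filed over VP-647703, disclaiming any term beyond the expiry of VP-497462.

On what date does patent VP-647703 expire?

Natural term of VP-647703:
  Base: filing + 21 years → 28 November 2020.
  Interference Suspension Credit: +93 days → 1 March 2021.
Expiry of referenced patent VP-497462:
  Base: filing + 21 years → 31 March 2019.
  Office Delay Adjustment: +75 days → 14 June 2019.
  Applicant Delay Offset: −48 days → 27 April 2019.
Terminal disclaimer: VP-647703 expires on the earlier of 1 March 2021 and 27 April 2019.

April 27, 2019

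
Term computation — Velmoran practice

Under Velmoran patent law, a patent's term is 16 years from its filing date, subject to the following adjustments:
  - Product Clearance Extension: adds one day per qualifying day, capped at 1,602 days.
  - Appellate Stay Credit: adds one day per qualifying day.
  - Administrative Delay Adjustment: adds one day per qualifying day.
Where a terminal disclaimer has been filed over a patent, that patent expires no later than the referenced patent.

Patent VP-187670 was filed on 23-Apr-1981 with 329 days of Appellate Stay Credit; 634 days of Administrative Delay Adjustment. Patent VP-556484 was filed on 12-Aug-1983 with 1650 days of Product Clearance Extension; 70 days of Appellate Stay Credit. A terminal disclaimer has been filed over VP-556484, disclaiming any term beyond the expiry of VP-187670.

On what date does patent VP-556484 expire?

1999-12-12

Natural term of VP-556484:
  Base: filing + 16 years → 12 August 1999.
  Product Clearance Extension: 1650 days claimed exceeds the 1602-day cap, so +1602 days → 31 December 2003.
  Appellate Stay Credit: +70 days → 10 March 2004.
Expiry of referenced patent VP-187670:
  Base: filing + 16 years → 23 April 1997.
  Appellate Stay Credit: +329 days → 18 March 1998.
  Administrative Delay Adjustment: +634 days → 12 December 1999.
Terminal disclaimer: VP-556484 expires on the earlier of 10 March 2004 and 12 December 1999.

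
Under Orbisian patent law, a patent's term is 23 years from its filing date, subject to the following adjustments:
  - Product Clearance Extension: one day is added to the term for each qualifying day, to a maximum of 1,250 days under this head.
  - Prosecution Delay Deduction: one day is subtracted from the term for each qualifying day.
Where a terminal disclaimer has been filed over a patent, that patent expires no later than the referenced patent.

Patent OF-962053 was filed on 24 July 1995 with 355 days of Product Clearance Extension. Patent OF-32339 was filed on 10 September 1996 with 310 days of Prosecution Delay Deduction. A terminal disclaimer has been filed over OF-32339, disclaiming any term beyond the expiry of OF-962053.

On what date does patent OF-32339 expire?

Natural term of OF-32339:
  Base: filing + 23 years → 10 September 2019.
  Prosecution Delay Deduction: −310 days → 4 November 2018.
Expiry of referenced patent OF-962053:
  Base: filing + 23 years → 24 July 2018.
  Product Clearance Extension: 355 days (within the 1250-day cap) → +355 days → 14 July 2019.
Terminal disclaimer: OF-32339 expires on the earlier of 4 November 2018 and 14 July 2019.

2018-11-04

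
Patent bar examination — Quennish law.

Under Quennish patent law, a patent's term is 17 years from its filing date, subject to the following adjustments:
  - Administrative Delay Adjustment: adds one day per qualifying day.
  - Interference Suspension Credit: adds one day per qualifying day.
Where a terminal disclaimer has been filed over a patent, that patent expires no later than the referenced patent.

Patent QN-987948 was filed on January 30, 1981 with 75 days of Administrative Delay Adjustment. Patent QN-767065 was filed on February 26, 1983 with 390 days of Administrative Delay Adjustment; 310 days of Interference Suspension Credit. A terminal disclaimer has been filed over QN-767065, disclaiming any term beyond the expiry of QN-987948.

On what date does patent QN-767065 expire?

April 15, 1998

Natural term of QN-767065:
  Base: filing + 17 years → 26 February 2000.
  Administrative Delay Adjustment: +390 days → 22 March 2001.
  Interference Suspension Credit: +310 days → 26 January 2002.
Expiry of referenced patent QN-987948:
  Base: filing + 17 years → 30 January 1998.
  Administrative Delay Adjustment: +75 days → 15 April 1998.
Terminal disclaimer: QN-767065 expires on the earlier of 26 January 2002 and 15 April 1998.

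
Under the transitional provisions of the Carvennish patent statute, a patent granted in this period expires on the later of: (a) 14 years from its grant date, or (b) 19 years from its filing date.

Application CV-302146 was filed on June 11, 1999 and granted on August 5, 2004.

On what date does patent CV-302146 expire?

2018-08-05

(a) grant + 14 years → 5 August 2018.
(b) filing + 19 years → 11 June 2018.
Later of the two: 5 August 2018.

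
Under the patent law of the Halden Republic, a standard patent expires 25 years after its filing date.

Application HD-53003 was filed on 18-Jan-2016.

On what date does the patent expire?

Filing date + 25 years → 18 January 2041.

2041-01-18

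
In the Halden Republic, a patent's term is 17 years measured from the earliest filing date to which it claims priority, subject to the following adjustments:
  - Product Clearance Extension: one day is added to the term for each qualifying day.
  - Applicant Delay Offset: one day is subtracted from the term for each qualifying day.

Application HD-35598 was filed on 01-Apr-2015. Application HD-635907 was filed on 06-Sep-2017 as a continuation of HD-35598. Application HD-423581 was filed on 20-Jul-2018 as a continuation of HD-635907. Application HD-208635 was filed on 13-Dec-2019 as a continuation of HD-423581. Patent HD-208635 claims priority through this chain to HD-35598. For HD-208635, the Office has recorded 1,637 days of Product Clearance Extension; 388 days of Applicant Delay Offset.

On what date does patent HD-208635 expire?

September 2, 2035

Earliest priority filing: 1 April 2015.
Base term: 1 April 2015 + 17 years → 1 April 2032.
Product Clearance Extension: +1637 days → 24 September 2036.
Applicant Delay Offset: −388 days → 2 September 2035.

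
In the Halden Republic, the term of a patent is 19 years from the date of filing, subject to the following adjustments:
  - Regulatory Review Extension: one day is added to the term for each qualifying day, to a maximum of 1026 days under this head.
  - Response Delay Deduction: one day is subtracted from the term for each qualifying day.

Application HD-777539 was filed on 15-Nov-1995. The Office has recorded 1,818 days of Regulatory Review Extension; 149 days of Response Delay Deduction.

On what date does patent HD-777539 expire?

Base term: filing date + 19 years → 15 November 2014.
Regulatory Review Extension: 1818 days claimed exceeds the 1026-day cap, so +1026 days → 6 September 2017.
Response Delay Deduction: −149 days → 10 April 2017.

2017-04-10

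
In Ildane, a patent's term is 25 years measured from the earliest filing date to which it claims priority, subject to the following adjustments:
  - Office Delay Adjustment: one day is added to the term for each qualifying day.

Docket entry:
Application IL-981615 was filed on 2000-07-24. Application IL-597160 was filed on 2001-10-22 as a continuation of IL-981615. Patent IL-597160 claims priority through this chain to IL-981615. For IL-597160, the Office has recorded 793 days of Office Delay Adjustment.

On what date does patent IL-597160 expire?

2027-09-25

Earliest priority filing: 24 July 2000.
Base term: 24 July 2000 + 25 years → 24 July 2025.
Office Delay Adjustment: +793 days → 25 September 2027.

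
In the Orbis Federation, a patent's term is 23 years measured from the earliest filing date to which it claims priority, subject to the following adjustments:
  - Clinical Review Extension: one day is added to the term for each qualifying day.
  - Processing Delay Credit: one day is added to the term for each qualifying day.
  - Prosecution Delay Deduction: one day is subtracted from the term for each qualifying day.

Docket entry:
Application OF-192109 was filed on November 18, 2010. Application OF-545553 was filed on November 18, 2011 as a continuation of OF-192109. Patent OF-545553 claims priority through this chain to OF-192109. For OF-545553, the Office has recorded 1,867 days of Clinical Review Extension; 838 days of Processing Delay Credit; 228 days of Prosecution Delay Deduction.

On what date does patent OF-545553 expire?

2040-08-30

Earliest priority filing: 18 November 2010.
Base term: 18 November 2010 + 23 years → 18 November 2033.
Clinical Review Extension: +1867 days → 29 December 2038.
Processing Delay Credit: +838 days → 15 April 2041.
Prosecution Delay Deduction: −228 days → 30 August 2040.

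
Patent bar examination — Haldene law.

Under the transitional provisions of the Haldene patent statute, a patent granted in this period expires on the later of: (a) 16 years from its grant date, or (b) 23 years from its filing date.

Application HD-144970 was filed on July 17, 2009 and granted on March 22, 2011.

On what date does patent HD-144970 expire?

(a) grant + 16 years → 22 March 2027.
(b) filing + 23 years → 17 July 2032.
Later of the two: 17 July 2032.

July 17, 2032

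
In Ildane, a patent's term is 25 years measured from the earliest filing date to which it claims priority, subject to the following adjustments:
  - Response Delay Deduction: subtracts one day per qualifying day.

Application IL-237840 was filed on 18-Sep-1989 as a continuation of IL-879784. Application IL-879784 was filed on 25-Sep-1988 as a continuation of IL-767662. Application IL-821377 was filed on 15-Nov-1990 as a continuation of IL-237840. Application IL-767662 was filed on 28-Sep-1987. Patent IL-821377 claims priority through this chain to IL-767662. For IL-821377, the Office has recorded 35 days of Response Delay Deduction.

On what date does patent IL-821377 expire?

August 24, 2012

Earliest priority filing: 28 September 1987.
Base term: 28 September 1987 + 25 years → 28 September 2012.
Response Delay Deduction: −35 days → 24 August 2012.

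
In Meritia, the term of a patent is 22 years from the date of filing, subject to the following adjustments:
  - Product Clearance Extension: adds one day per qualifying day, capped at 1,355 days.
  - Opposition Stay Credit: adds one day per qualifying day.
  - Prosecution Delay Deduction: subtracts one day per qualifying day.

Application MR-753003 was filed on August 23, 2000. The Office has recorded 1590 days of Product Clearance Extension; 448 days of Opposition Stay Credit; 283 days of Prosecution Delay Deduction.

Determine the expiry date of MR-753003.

2026-10-21

Base term: filing date + 22 years → 23 August 2022.
Product Clearance Extension: 1590 days claimed exceeds the 1355-day cap, so +1355 days → 9 May 2026.
Opposition Stay Credit: +448 days → 31 July 2027.
Prosecution Delay Deduction: −283 days → 21 October 2026.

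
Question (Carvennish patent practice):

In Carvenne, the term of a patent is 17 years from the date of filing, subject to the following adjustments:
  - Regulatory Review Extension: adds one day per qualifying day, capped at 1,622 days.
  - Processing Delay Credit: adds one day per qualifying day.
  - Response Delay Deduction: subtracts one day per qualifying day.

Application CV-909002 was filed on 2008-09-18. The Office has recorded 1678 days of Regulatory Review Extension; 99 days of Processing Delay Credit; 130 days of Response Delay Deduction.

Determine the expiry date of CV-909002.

2030-01-26

Base term: filing date + 17 years → 18 September 2025.
Regulatory Review Extension: 1678 days claimed exceeds the 1622-day cap, so +1622 days → 26 February 2030.
Processing Delay Credit: +99 days → 5 June 2030.
Response Delay Deduction: −130 days → 26 January 2030.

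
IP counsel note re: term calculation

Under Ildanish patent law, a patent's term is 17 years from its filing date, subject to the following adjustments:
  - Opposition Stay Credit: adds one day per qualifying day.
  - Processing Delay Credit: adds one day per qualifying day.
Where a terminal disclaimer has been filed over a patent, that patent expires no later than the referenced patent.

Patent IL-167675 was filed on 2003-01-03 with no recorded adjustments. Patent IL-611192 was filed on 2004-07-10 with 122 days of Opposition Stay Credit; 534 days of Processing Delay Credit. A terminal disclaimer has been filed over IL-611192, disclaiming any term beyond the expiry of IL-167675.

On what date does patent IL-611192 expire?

January 3, 2020

Natural term of IL-611192:
  Base: filing + 17 years → 10 July 2021.
  Opposition Stay Credit: +122 days → 9 November 2021.
  Processing Delay Credit: +534 days → 27 April 2023.
Expiry of referenced patent IL-167675:
  Base: filing + 17 years → 3 January 2020.
Terminal disclaimer: IL-611192 expires on the earlier of 27 April 2023 and 3 January 2020.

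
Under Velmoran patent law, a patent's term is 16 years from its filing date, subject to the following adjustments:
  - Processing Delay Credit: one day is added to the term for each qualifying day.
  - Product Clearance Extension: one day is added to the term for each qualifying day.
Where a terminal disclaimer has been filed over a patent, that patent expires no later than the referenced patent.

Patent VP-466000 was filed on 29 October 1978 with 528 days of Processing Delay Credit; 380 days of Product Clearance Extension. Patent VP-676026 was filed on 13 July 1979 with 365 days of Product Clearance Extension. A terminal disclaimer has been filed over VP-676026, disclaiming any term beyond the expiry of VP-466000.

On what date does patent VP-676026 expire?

1996-07-12

Natural term of VP-676026:
  Base: filing + 16 years → 13 July 1995.
  Product Clearance Extension: +365 days → 12 July 1996.
Expiry of referenced patent VP-466000:
  Base: filing + 16 years → 29 October 1994.
  Processing Delay Credit: +528 days → 9 April 1996.
  Product Clearance Extension: +380 days → 24 April 1997.
Terminal disclaimer: VP-676026 expires on the earlier of 12 July 1996 and 24 April 1997.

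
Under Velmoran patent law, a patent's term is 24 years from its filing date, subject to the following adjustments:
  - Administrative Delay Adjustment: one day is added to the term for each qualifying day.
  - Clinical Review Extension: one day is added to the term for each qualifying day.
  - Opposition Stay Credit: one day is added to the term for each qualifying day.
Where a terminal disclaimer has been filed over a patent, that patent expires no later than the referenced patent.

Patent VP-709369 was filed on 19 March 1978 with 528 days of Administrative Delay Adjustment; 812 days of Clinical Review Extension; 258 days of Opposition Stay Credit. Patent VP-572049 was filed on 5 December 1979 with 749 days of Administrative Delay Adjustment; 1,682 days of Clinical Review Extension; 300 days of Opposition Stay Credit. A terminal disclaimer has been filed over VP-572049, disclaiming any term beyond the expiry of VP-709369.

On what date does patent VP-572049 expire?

August 3, 2006

Natural term of VP-572049:
  Base: filing + 24 years → 5 December 2003.
  Administrative Delay Adjustment: +749 days → 23 December 2005.
  Clinical Review Extension: +1682 days → 1 August 2010.
  Opposition Stay Credit: +300 days → 28 May 2011.
Expiry of referenced patent VP-709369:
  Base: filing + 24 years → 19 March 2002.
  Administrative Delay Adjustment: +528 days → 29 August 2003.
  Clinical Review Extension: +812 days → 18 November 2005.
  Opposition Stay Credit: +258 days → 3 August 2006.
Terminal disclaimer: VP-572049 expires on the earlier of 28 May 2011 and 3 August 2006.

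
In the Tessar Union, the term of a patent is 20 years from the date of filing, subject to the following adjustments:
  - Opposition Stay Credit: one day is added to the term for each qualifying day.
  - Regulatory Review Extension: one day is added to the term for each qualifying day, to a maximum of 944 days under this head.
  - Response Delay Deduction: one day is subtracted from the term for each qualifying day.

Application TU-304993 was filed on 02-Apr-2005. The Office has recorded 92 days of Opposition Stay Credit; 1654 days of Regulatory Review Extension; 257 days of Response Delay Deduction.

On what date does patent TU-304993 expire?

Base term: filing date + 20 years → 2 April 2025.
Opposition Stay Credit: +92 days → 3 July 2025.
Regulatory Review Extension: 1654 days claimed exceeds the 944-day cap, so +944 days → 2 February 2028.
Response Delay Deduction: −257 days → 21 May 2027.

2027-05-21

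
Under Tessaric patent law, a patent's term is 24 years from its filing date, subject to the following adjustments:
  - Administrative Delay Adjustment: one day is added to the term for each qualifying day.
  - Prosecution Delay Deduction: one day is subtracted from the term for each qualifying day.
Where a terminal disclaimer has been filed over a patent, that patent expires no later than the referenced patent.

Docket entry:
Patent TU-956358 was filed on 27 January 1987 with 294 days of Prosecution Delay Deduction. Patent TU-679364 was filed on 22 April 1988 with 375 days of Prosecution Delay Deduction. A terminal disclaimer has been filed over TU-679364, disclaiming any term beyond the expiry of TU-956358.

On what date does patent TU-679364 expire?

Natural term of TU-679364:
  Base: filing + 24 years → 22 April 2012.
  Prosecution Delay Deduction: −375 days → 13 April 2011.
Expiry of referenced patent TU-956358:
  Base: filing + 24 years → 27 January 2011.
  Prosecution Delay Deduction: −294 days → 8 April 2010.
Terminal disclaimer: TU-679364 expires on the earlier of 13 April 2011 and 8 April 2010.

2010-04-08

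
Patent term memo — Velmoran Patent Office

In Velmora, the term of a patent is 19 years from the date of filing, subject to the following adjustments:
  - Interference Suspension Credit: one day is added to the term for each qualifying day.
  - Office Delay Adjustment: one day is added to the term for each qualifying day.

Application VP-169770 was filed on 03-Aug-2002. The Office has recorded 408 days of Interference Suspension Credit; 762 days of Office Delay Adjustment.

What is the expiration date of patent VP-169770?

Base term: filing date + 19 years → 3 August 2021.
Interference Suspension Credit: +408 days → 15 September 2022.
Office Delay Adjustment: +762 days → 16 October 2024.

2024-10-16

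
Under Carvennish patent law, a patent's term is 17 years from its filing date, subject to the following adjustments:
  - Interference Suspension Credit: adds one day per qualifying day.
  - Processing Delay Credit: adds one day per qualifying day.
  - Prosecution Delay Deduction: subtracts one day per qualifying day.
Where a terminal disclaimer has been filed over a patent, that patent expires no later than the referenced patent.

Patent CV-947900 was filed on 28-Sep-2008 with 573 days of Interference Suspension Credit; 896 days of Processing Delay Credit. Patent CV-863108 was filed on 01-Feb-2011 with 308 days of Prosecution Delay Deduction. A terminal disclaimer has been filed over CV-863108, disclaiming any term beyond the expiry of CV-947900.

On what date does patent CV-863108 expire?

Natural term of CV-863108:
  Base: filing + 17 years → 1 February 2028.
  Prosecution Delay Deduction: −308 days → 30 March 2027.
Expiry of referenced patent CV-947900:
  Base: filing + 17 years → 28 September 2025.
  Interference Suspension Credit: +573 days → 24 April 2027.
  Processing Delay Credit: +896 days → 6 October 2029.
Terminal disclaimer: CV-863108 expires on the earlier of 30 March 2027 and 6 October 2029.

March 30, 2027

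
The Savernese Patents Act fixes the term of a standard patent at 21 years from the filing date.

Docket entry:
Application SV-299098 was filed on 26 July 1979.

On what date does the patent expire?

Filing date + 21 years → 26 July 2000.

July 26, 2000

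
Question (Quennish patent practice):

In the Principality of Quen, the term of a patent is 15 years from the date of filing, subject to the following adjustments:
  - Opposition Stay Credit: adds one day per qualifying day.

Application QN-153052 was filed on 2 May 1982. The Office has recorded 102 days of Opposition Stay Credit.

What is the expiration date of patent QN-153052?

Base term: filing date + 15 years → 2 May 1997.
Opposition Stay Credit: +102 days → 12 August 1997.

August 12, 1997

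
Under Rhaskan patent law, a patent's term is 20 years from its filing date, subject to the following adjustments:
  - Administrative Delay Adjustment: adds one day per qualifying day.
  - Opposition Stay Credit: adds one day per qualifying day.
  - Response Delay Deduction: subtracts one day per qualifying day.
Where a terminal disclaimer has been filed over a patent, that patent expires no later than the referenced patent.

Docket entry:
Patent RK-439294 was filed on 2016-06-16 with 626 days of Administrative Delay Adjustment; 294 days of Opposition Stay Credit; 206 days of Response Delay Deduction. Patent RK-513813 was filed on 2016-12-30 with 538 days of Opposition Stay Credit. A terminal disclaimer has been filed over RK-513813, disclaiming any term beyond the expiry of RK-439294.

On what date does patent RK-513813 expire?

May 31, 2038

Natural term of RK-513813:
  Base: filing + 20 years → 30 December 2036.
  Opposition Stay Credit: +538 days → 21 June 2038.
Expiry of referenced patent RK-439294:
  Base: filing + 20 years → 16 June 2036.
  Administrative Delay Adjustment: +626 days → 4 March 2038.
  Opposition Stay Credit: +294 days → 23 December 2038.
  Response Delay Deduction: −206 days → 31 May 2038.
Terminal disclaimer: RK-513813 expires on the earlier of 21 June 2038 and 31 May 2038.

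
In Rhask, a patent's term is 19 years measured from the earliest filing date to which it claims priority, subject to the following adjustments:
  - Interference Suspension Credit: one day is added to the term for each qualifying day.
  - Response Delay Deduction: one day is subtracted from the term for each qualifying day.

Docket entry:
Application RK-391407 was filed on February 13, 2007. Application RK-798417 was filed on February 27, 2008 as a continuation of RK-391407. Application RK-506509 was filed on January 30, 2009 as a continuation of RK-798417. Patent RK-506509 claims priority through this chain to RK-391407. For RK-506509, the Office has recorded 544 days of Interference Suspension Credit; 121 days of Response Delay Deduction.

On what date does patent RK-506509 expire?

2027-04-12

Earliest priority filing: 13 February 2007.
Base term: 13 February 2007 + 19 years → 13 February 2026.
Interference Suspension Credit: +544 days → 11 August 2027.
Response Delay Deduction: −121 days → 12 April 2027.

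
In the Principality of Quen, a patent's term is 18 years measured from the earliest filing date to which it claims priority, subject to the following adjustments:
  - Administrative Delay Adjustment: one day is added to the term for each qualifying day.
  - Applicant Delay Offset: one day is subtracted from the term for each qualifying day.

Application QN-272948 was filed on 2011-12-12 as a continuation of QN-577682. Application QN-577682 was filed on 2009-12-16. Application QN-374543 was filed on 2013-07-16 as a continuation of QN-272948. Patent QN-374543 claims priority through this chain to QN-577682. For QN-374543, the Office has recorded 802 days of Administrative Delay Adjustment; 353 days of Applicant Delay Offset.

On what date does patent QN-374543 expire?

March 9, 2029

Earliest priority filing: 16 December 2009.
Base term: 16 December 2009 + 18 years → 16 December 2027.
Administrative Delay Adjustment: +802 days → 25 February 2030.
Applicant Delay Offset: −353 days → 9 March 2029.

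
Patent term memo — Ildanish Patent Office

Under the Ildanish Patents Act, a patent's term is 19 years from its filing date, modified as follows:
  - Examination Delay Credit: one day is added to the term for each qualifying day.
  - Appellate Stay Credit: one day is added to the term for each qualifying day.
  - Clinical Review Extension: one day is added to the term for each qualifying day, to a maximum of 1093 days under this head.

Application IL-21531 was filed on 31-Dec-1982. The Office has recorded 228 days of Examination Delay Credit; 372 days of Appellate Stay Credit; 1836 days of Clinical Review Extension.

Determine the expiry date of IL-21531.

2006-08-20

Base term: filing date + 19 years → 31 December 2001.
Examination Delay Credit: +228 days → 16 August 2002.
Appellate Stay Credit: +372 days → 23 August 2003.
Clinical Review Extension: 1836 days claimed exceeds the 1093-day cap, so +1093 days → 20 August 2006.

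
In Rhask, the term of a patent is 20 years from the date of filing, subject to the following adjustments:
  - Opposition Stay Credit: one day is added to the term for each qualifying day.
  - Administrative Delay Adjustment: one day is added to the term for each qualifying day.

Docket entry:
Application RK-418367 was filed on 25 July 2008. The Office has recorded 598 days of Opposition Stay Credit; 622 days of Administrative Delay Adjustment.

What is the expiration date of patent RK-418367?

Base term: filing date + 20 years → 25 July 2028.
Opposition Stay Credit: +598 days → 15 March 2030.
Administrative Delay Adjustment: +622 days → 27 November 2031.

November 27, 2031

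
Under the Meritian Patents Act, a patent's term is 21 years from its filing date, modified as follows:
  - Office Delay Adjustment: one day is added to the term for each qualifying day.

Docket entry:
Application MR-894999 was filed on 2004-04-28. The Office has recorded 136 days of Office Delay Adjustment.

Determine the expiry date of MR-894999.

Base term: filing date + 21 years → 28 April 2025.
Office Delay Adjustment: +136 days → 11 September 2025.

2025-09-11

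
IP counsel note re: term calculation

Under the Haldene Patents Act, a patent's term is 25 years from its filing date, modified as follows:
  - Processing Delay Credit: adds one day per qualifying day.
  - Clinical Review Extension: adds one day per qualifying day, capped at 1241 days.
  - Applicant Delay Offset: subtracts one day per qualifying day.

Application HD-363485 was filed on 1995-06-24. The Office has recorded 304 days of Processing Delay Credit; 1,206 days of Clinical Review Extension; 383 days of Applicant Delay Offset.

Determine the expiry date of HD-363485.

July 26, 2023

Base term: filing date + 25 years → 24 June 2020.
Processing Delay Credit: +304 days → 24 April 2021.
Clinical Review Extension: 1206 days (within the 1241-day cap) → +1206 days → 12 August 2024.
Applicant Delay Offset: −383 days → 26 July 2023.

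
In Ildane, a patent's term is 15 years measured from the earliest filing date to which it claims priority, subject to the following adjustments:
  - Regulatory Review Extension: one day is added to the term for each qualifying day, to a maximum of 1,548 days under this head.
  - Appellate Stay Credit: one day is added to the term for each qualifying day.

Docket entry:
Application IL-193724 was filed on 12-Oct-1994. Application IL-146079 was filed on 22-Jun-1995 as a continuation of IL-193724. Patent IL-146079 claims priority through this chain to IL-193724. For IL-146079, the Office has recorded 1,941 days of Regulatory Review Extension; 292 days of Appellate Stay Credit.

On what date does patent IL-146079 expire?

October 26, 2014

Earliest priority filing: 12 October 1994.
Base term: 12 October 1994 + 15 years → 12 October 2009.
Regulatory Review Extension: 1941 days claimed exceeds the 1548-day cap, so +1548 days → 7 January 2014.
Appellate Stay Credit: +292 days → 26 October 2014.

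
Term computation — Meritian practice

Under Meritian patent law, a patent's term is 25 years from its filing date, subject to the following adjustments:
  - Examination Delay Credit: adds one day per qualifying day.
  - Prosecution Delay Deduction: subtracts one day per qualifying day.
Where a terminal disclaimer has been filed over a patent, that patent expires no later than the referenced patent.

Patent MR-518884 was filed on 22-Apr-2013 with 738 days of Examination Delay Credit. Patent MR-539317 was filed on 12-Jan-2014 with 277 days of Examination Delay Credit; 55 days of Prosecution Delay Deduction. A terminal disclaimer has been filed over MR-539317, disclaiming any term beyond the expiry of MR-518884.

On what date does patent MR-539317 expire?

2039-08-22

Natural term of MR-539317:
  Base: filing + 25 years → 12 January 2039.
  Examination Delay Credit: +277 days → 16 October 2039.
  Prosecution Delay Deduction: −55 days → 22 August 2039.
Expiry of referenced patent MR-518884:
  Base: filing + 25 years → 22 April 2038.
  Examination Delay Credit: +738 days → 29 April 2040.
Terminal disclaimer: MR-539317 expires on the earlier of 22 August 2039 and 29 April 2040.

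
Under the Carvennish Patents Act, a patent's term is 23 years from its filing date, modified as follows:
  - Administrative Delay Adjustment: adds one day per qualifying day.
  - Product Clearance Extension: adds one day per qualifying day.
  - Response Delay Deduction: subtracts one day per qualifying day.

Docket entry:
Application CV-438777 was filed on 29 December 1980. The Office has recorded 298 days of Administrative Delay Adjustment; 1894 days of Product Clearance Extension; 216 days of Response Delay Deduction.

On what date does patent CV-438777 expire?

Base term: filing date + 23 years → 29 December 2003.
Administrative Delay Adjustment: +298 days → 22 October 2004.
Product Clearance Extension: +1894 days → 29 December 2009.
Response Delay Deduction: −216 days → 27 May 2009.

2009-05-27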